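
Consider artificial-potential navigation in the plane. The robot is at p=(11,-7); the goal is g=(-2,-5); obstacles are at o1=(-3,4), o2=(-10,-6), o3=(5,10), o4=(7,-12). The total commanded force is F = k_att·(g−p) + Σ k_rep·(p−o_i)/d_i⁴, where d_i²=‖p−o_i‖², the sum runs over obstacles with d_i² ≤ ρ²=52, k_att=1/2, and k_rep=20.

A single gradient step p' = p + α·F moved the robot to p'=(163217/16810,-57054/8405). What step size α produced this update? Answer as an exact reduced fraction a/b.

F_att = 1/2·(g−p) = 1/2·(-13,2) = (-6.5000,1.0000)
o1: d²=317 > ρ²=52 → inactive
o2: d²=442 > ρ²=52 → inactive
o3: d²=325 > ρ²=52 → inactive
o4: d²=41 ≤ ρ²=52; F_rep = 20·(4,5)/41² = (0.0476,0.0595)
F = F_att + ΣF_rep = (-6.4524,1.0595)
Δp = p'−p = (-1.2905,0.2119); α = Δx/Fx = (-21693/16810) / (-21693/3362) = 1/5
check: Δy/Fy = (1781/8405) / (1781/1681) = 1/5 ✓

α = 1/5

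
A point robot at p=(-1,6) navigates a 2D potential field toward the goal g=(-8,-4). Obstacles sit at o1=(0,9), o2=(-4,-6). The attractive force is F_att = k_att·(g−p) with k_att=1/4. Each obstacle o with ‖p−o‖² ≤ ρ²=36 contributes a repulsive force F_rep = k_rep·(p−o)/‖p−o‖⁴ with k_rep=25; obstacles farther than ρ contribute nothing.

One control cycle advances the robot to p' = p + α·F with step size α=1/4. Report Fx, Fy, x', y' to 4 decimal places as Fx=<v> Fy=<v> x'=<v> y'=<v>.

F_att = 1/4·(g−p) = 1/4·(-7,-10) = (-1.7500,-2.5000)
o1: d²=10 ≤ ρ²=36; F_rep = 25·(-1,-3)/10² = (-0.2500,-0.7500)
o2: d²=153 > ρ²=36 → inactive
F = F_att + ΣF_rep = (-2.0000,-3.2500)
p' = p + 1/4·F = (-1.5000,5.1875)

Fx=-2.0000 Fy=-3.2500 x'=-1.5000 y'=5.1875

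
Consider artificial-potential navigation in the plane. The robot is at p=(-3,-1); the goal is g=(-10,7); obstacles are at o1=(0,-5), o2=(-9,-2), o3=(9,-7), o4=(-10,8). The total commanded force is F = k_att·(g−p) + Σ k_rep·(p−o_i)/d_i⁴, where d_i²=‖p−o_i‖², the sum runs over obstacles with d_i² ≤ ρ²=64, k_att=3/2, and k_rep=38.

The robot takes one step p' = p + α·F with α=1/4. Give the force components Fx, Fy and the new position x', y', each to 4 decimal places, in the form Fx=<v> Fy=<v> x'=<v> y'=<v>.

F_att = 3/2·(g−p) = 3/2·(-7,8) = (-10.5000,12.0000)
o1: d²=25 ≤ ρ²=64; F_rep = 38·(-3,4)/25² = (-0.1824,0.2432)
o2: d²=37 ≤ ρ²=64; F_rep = 38·(6,1)/37² = (0.1665,0.0278)
o3: d²=180 > ρ²=64 → inactive
o4: d²=130 > ρ²=64 → inactive
F = F_att + ΣF_rep = (-10.5159,12.2710)
p' = p + 1/4·F = (-5.6290,2.0677)

Fx=-10.5159 Fy=12.2710 x'=-5.6290 y'=2.0677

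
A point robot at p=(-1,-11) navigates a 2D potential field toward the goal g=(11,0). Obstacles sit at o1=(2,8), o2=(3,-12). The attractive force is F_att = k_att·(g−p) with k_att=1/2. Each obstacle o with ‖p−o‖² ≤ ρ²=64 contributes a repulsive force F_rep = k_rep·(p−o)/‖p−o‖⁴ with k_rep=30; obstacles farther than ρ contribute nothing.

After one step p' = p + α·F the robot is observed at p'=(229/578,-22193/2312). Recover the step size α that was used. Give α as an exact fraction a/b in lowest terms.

α = 1/4

F_att = 1/2·(g−p) = 1/2·(12,11) = (6.0000,5.5000)
o1: d²=370 > ρ²=64 → inactive
o2: d²=17 ≤ ρ²=64; F_rep = 30·(-4,1)/17² = (-0.4152,0.1038)
F = F_att + ΣF_rep = (5.5848,5.6038)
Δp = p'−p = (1.3962,1.4010); α = Δx/Fx = (807/578) / (1614/289) = 1/4
check: Δy/Fy = (3239/2312) / (3239/578) = 1/4 ✓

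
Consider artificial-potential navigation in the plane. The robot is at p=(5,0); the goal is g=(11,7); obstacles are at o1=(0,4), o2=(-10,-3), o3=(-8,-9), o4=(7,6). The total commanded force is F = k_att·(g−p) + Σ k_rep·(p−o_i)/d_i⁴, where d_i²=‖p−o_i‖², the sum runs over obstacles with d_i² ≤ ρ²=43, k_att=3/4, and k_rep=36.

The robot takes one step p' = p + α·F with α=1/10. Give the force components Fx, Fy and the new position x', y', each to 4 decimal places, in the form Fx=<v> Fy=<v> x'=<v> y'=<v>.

F_att = 3/4·(g−p) = 3/4·(6,7) = (4.5000,5.2500)
o1: d²=41 ≤ ρ²=43; F_rep = 36·(5,-4)/41² = (0.1071,-0.0857)
o2: d²=234 > ρ²=43 → inactive
o3: d²=250 > ρ²=43 → inactive
o4: d²=40 ≤ ρ²=43; F_rep = 36·(-2,-6)/40² = (-0.0450,-0.1350)
F = F_att + ΣF_rep = (4.5621,5.0293)
p' = p + 1/10·F = (5.4562,0.5029)

Fx=4.5621 Fy=5.0293 x'=5.4562 y'=0.5029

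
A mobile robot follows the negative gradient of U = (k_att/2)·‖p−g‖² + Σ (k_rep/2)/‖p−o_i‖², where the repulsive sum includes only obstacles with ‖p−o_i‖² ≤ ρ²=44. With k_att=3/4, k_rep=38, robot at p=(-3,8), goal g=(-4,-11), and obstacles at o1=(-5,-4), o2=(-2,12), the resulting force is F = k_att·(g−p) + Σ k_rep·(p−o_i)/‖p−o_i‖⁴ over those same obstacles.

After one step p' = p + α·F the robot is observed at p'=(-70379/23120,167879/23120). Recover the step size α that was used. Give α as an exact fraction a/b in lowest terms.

F_att = 3/4·(g−p) = 3/4·(-1,-19) = (-0.7500,-14.2500)
o1: d²=148 > ρ²=44 → inactive
o2: d²=17 ≤ ρ²=44; F_rep = 38·(-1,-4)/17² = (-0.1315,-0.5260)
F = F_att + ΣF_rep = (-0.8815,-14.7760)
Δp = p'−p = (-0.0441,-0.7388); α = Δx/Fx = (-1019/23120) / (-1019/1156) = 1/20
check: Δy/Fy = (-17081/23120) / (-17081/1156) = 1/20 ✓

α = 1/20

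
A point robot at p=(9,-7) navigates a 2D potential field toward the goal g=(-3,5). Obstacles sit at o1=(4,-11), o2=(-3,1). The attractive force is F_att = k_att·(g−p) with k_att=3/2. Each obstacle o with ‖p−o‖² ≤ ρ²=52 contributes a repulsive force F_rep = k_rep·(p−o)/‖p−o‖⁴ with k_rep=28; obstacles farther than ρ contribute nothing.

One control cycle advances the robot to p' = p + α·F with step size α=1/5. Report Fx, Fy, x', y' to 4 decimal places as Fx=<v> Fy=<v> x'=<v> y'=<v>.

F_att = 3/2·(g−p) = 3/2·(-12,12) = (-18.0000,18.0000)
o1: d²=41 ≤ ρ²=52; F_rep = 28·(5,4)/41² = (0.0833,0.0666)
o2: d²=208 > ρ²=52 → inactive
F = F_att + ΣF_rep = (-17.9167,18.0666)
p' = p + 1/5·F = (5.4167,-3.3867)

Fx=-17.9167 Fy=18.0666 x'=5.4167 y'=-3.3867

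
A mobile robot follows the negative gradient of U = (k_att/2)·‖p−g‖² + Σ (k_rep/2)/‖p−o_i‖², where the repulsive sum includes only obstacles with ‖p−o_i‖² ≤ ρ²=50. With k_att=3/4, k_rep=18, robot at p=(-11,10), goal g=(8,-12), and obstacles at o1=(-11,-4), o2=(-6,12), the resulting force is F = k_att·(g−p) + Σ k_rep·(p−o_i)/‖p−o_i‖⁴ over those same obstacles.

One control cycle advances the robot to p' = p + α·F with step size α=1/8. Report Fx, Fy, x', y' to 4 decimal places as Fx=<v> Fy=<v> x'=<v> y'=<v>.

F_att = 3/4·(g−p) = 3/4·(19,-22) = (14.2500,-16.5000)
o1: d²=196 > ρ²=50 → inactive
o2: d²=29 ≤ ρ²=50; F_rep = 18·(-5,-2)/29² = (-0.1070,-0.0428)
F = F_att + ΣF_rep = (14.1430,-16.5428)
p' = p + 1/8·F = (-9.2321,7.9321)

Fx=14.1430 Fy=-16.5428 x'=-9.2321 y'=7.9321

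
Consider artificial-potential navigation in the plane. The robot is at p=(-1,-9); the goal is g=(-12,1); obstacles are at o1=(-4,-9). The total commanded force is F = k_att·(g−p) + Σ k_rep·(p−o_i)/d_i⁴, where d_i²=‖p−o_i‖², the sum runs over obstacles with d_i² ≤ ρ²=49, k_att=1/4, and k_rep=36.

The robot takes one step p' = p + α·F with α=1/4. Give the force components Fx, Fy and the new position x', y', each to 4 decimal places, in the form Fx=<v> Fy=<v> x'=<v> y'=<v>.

F_att = 1/4·(g−p) = 1/4·(-11,10) = (-2.7500,2.5000)
o1: d²=9 ≤ ρ²=49; F_rep = 36·(3,0)/9² = (1.3333,0.0000)
F = F_att + ΣF_rep = (-1.4167,2.5000)
p' = p + 1/4·F = (-1.3542,-8.3750)

Fx=-1.4167 Fy=2.5000 x'=-1.3542 y'=-8.3750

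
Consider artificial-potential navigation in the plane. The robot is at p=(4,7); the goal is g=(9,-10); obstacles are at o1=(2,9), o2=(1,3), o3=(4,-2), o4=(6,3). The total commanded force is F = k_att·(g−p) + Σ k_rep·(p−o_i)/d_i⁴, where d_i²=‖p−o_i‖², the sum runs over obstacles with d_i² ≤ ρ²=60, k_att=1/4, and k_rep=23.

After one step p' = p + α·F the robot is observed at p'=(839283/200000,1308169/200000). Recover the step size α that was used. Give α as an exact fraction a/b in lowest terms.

α = 1/10

F_att = 1/4·(g−p) = 1/4·(5,-17) = (1.2500,-4.2500)
o1: d²=8 ≤ ρ²=60; F_rep = 23·(2,-2)/8² = (0.7188,-0.7188)
o2: d²=25 ≤ ρ²=60; F_rep = 23·(3,4)/25² = (0.1104,0.1472)
o3: d²=81 > ρ²=60 → inactive
o4: d²=20 ≤ ρ²=60; F_rep = 23·(-2,4)/20² = (-0.1150,0.2300)
F = F_att + ΣF_rep = (1.9642,-4.5915)
Δp = p'−p = (0.1964,-0.4592); α = Δx/Fx = (39283/200000) / (39283/20000) = 1/10
check: Δy/Fy = (-91831/200000) / (-91831/20000) = 1/10 ✓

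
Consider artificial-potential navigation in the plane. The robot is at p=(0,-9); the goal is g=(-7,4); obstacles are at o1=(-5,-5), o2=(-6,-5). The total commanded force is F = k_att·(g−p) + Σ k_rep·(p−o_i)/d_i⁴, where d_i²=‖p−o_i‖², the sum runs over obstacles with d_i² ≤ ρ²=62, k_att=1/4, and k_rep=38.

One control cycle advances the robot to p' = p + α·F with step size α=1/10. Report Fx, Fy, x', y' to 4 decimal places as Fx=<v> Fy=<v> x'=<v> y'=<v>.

F_att = 1/4·(g−p) = 1/4·(-7,13) = (-1.7500,3.2500)
o1: d²=41 ≤ ρ²=62; F_rep = 38·(5,-4)/41² = (0.1130,-0.0904)
o2: d²=52 ≤ ρ²=62; F_rep = 38·(6,-4)/52² = (0.0843,-0.0562)
F = F_att + ΣF_rep = (-1.5527,3.1034)
p' = p + 1/10·F = (-0.1553,-8.6897)

Fx=-1.5527 Fy=3.1034 x'=-0.1553 y'=-8.6897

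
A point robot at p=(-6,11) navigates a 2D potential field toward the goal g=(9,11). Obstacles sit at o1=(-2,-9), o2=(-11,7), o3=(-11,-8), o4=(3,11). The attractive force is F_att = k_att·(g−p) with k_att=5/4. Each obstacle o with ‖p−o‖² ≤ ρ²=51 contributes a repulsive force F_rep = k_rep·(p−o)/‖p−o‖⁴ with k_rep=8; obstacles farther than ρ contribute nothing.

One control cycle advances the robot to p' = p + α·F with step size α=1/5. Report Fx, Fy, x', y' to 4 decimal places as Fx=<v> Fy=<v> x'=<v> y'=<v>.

Fx=18.7738 Fy=0.0190 x'=-2.2452 y'=11.0038

F_att = 5/4·(g−p) = 5/4·(15,0) = (18.7500,0.0000)
o1: d²=416 > ρ²=51 → inactive
o2: d²=41 ≤ ρ²=51; F_rep = 8·(5,4)/41² = (0.0238,0.0190)
o3: d²=386 > ρ²=51 → inactive
o4: d²=81 > ρ²=51 → inactive
F = F_att + ΣF_rep = (18.7738,0.0190)
p' = p + 1/5·F = (-2.2452,11.0038)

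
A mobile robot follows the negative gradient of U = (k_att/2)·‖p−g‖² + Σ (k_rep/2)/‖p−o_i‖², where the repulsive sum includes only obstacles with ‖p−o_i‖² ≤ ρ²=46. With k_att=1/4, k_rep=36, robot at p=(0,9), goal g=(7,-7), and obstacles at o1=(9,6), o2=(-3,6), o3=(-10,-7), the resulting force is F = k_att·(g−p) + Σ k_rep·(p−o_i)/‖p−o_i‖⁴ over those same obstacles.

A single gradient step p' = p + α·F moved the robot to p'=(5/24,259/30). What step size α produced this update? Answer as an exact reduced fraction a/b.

α = 1/10

F_att = 1/4·(g−p) = 1/4·(7,-16) = (1.7500,-4.0000)
o1: d²=90 > ρ²=46 → inactive
o2: d²=18 ≤ ρ²=46; F_rep = 36·(3,3)/18² = (0.3333,0.3333)
o3: d²=356 > ρ²=46 → inactive
F = F_att + ΣF_rep = (2.0833,-3.6667)
Δp = p'−p = (0.2083,-0.3667); α = Δx/Fx = (5/24) / (25/12) = 1/10
check: Δy/Fy = (-11/30) / (-11/3) = 1/10 ✓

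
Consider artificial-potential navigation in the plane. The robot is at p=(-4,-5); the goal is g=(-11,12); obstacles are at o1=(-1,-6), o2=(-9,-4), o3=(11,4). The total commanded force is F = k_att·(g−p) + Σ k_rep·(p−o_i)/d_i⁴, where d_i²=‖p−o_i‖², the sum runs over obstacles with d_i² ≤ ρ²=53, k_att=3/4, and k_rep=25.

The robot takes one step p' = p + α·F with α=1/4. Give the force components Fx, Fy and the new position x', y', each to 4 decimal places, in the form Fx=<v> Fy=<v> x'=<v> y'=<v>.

F_att = 3/4·(g−p) = 3/4·(-7,17) = (-5.2500,12.7500)
o1: d²=10 ≤ ρ²=53; F_rep = 25·(-3,1)/10² = (-0.7500,0.2500)
o2: d²=26 ≤ ρ²=53; F_rep = 25·(5,-1)/26² = (0.1849,-0.0370)
o3: d²=306 > ρ²=53 → inactive
F = F_att + ΣF_rep = (-5.8151,12.9630)
p' = p + 1/4·F = (-5.4538,-1.7592)

Fx=-5.8151 Fy=12.9630 x'=-5.4538 y'=-1.7592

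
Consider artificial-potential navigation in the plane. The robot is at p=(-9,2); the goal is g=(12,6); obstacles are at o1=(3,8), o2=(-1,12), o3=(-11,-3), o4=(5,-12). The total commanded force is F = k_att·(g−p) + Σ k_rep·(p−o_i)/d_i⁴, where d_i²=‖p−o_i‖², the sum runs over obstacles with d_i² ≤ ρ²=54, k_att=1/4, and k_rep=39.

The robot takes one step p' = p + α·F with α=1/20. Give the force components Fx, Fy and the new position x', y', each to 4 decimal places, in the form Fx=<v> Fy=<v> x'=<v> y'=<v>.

Fx=5.3427 Fy=1.2319 x'=-8.7329 y'=2.0616

F_att = 1/4·(g−p) = 1/4·(21,4) = (5.2500,1.0000)
o1: d²=180 > ρ²=54 → inactive
o2: d²=164 > ρ²=54 → inactive
o3: d²=29 ≤ ρ²=54; F_rep = 39·(2,5)/29² = (0.0927,0.2319)
o4: d²=392 > ρ²=54 → inactive
F = F_att + ΣF_rep = (5.3427,1.2319)
p' = p + 1/20·F = (-8.7329,2.0616)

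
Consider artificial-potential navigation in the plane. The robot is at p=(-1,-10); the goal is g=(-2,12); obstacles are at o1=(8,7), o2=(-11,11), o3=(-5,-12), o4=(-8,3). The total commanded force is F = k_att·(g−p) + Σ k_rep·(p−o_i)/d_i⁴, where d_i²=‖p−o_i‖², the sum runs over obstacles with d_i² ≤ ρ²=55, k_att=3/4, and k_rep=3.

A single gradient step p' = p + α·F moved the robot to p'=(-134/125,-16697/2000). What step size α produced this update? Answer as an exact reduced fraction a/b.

F_att = 3/4·(g−p) = 3/4·(-1,22) = (-0.7500,16.5000)
o1: d²=370 > ρ²=55 → inactive
o2: d²=541 > ρ²=55 → inactive
o3: d²=20 ≤ ρ²=55; F_rep = 3·(4,2)/20² = (0.0300,0.0150)
o4: d²=218 > ρ²=55 → inactive
F = F_att + ΣF_rep = (-0.7200,16.5150)
Δp = p'−p = (-0.0720,1.6515); α = Δx/Fx = (-9/125) / (-18/25) = 1/10
check: Δy/Fy = (3303/2000) / (3303/200) = 1/10 ✓

α = 1/10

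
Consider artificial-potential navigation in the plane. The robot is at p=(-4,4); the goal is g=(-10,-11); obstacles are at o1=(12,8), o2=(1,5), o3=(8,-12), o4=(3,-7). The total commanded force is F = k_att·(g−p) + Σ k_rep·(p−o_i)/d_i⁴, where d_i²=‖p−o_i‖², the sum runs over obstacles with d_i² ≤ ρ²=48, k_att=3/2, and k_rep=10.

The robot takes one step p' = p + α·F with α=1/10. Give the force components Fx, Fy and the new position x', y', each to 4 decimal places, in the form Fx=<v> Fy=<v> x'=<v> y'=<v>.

Fx=-9.0740 Fy=-22.5148 x'=-4.9074 y'=1.7485

F_att = 3/2·(g−p) = 3/2·(-6,-15) = (-9.0000,-22.5000)
o1: d²=272 > ρ²=48 → inactive
o2: d²=26 ≤ ρ²=48; F_rep = 10·(-5,-1)/26² = (-0.0740,-0.0148)
o3: d²=400 > ρ²=48 → inactive
o4: d²=170 > ρ²=48 → inactive
F = F_att + ΣF_rep = (-9.0740,-22.5148)
p' = p + 1/10·F = (-4.9074,1.7485)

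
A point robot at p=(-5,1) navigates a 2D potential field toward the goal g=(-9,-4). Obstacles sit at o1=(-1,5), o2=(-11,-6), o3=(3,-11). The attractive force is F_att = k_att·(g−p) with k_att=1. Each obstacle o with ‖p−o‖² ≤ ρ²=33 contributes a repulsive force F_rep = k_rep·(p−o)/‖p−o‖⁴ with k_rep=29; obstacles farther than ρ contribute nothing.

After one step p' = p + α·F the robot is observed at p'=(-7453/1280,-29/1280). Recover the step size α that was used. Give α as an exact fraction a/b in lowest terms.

α = 1/5

F_att = 1·(g−p) = 1·(-4,-5) = (-4.0000,-5.0000)
o1: d²=32 ≤ ρ²=33; F_rep = 29·(-4,-4)/32² = (-0.1133,-0.1133)
o2: d²=85 > ρ²=33 → inactive
o3: d²=208 > ρ²=33 → inactive
F = F_att + ΣF_rep = (-4.1133,-5.1133)
Δp = p'−p = (-0.8227,-1.0227); α = Δx/Fx = (-1053/1280) / (-1053/256) = 1/5
check: Δy/Fy = (-1309/1280) / (-1309/256) = 1/5 ✓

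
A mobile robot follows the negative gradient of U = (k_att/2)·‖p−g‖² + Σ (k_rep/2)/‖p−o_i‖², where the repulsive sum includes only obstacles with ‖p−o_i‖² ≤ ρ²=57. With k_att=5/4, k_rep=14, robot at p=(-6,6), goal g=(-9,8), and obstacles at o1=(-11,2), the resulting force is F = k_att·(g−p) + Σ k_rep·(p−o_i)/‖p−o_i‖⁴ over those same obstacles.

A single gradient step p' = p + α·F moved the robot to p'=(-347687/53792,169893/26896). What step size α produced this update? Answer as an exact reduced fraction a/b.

F_att = 5/4·(g−p) = 5/4·(-3,2) = (-3.7500,2.5000)
o1: d²=41 ≤ ρ²=57; F_rep = 14·(5,4)/41² = (0.0416,0.0333)
F = F_att + ΣF_rep = (-3.7084,2.5333)
Δp = p'−p = (-0.4635,0.3167); α = Δx/Fx = (-24935/53792) / (-24935/6724) = 1/8
check: Δy/Fy = (8517/26896) / (8517/3362) = 1/8 ✓

α = 1/8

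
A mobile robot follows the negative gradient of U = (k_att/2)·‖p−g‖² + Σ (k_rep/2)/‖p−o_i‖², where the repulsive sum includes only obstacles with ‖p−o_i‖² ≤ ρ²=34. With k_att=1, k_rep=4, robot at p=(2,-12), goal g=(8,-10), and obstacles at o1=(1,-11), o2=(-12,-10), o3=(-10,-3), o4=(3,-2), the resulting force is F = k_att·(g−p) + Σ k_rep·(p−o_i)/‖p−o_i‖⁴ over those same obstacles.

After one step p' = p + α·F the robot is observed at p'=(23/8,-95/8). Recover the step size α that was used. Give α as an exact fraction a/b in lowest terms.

α = 1/8

F_att = 1·(g−p) = 1·(6,2) = (6.0000,2.0000)
o1: d²=2 ≤ ρ²=34; F_rep = 4·(1,-1)/2² = (1.0000,-1.0000)
o2: d²=200 > ρ²=34 → inactive
o3: d²=225 > ρ²=34 → inactive
o4: d²=101 > ρ²=34 → inactive
F = F_att + ΣF_rep = (7.0000,1.0000)
Δp = p'−p = (0.8750,0.1250); α = Δx/Fx = (7/8) / (7) = 1/8
check: Δy/Fy = (1/8) / (1) = 1/8 ✓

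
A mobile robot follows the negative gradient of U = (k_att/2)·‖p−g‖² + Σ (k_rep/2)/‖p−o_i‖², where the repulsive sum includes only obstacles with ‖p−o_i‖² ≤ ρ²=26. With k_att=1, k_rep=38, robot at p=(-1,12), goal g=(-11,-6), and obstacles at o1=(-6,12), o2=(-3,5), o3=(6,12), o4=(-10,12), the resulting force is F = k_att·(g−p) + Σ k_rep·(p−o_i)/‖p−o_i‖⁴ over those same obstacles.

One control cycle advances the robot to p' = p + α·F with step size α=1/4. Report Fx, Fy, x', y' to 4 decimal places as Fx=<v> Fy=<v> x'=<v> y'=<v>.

Fx=-9.6960 Fy=-18.0000 x'=-3.4240 y'=7.5000

F_att = 1·(g−p) = 1·(-10,-18) = (-10.0000,-18.0000)
o1: d²=25 ≤ ρ²=26; F_rep = 38·(5,0)/25² = (0.3040,0.0000)
o2: d²=53 > ρ²=26 → inactive
o3: d²=49 > ρ²=26 → inactive
o4: d²=81 > ρ²=26 → inactive
F = F_att + ΣF_rep = (-9.6960,-18.0000)
p' = p + 1/4·F = (-3.4240,7.5000)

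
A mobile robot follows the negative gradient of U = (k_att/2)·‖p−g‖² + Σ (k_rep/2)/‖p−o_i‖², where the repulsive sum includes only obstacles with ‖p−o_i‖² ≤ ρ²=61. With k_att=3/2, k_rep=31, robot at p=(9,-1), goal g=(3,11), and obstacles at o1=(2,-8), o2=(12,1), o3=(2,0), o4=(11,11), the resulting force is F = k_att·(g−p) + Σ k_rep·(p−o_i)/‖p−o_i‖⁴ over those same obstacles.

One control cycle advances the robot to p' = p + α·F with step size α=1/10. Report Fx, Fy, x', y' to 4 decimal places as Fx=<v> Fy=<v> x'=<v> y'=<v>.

Fx=-9.4635 Fy=17.6207 x'=8.0537 y'=0.7621

F_att = 3/2·(g−p) = 3/2·(-6,12) = (-9.0000,18.0000)
o1: d²=98 > ρ²=61 → inactive
o2: d²=13 ≤ ρ²=61; F_rep = 31·(-3,-2)/13² = (-0.5503,-0.3669)
o3: d²=50 ≤ ρ²=61; F_rep = 31·(7,-1)/50² = (0.0868,-0.0124)
o4: d²=148 > ρ²=61 → inactive
F = F_att + ΣF_rep = (-9.4635,17.6207)
p' = p + 1/10·F = (8.0537,0.7621)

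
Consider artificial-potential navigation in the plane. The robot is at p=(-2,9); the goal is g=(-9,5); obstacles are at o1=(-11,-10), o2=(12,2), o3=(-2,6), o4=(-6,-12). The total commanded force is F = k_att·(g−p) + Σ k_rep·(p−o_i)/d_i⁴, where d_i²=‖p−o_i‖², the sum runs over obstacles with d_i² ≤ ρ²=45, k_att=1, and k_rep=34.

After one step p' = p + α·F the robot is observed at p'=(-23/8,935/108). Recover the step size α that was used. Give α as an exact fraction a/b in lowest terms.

α = 1/8

F_att = 1·(g−p) = 1·(-7,-4) = (-7.0000,-4.0000)
o1: d²=442 > ρ²=45 → inactive
o2: d²=245 > ρ²=45 → inactive
o3: d²=9 ≤ ρ²=45; F_rep = 34·(0,3)/9² = (0.0000,1.2593)
o4: d²=457 > ρ²=45 → inactive
F = F_att + ΣF_rep = (-7.0000,-2.7407)
Δp = p'−p = (-0.8750,-0.3426); α = Δx/Fx = (-7/8) / (-7) = 1/8
check: Δy/Fy = (-37/108) / (-74/27) = 1/8 ✓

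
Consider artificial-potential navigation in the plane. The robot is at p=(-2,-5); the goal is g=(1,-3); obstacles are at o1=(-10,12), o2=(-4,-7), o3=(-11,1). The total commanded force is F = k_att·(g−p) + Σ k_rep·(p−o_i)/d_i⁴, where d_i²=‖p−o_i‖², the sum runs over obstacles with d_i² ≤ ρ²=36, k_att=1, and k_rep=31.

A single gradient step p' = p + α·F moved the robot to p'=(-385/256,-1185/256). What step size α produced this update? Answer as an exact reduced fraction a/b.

F_att = 1·(g−p) = 1·(3,2) = (3.0000,2.0000)
o1: d²=353 > ρ²=36 → inactive
o2: d²=8 ≤ ρ²=36; F_rep = 31·(2,2)/8² = (0.9688,0.9688)
o3: d²=117 > ρ²=36 → inactive
F = F_att + ΣF_rep = (3.9688,2.9688)
Δp = p'−p = (0.4961,0.3711); α = Δx/Fx = (127/256) / (127/32) = 1/8
check: Δy/Fy = (95/256) / (95/32) = 1/8 ✓

α = 1/8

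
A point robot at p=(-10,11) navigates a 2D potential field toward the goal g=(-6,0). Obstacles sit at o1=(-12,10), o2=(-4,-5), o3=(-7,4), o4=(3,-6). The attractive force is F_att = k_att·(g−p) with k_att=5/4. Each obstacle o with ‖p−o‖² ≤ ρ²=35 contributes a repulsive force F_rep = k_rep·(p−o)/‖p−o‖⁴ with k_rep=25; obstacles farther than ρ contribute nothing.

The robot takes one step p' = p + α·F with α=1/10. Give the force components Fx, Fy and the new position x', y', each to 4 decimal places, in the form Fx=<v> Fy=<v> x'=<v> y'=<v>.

F_att = 5/4·(g−p) = 5/4·(4,-11) = (5.0000,-13.7500)
o1: d²=5 ≤ ρ²=35; F_rep = 25·(2,1)/5² = (2.0000,1.0000)
o2: d²=292 > ρ²=35 → inactive
o3: d²=58 > ρ²=35 → inactive
o4: d²=458 > ρ²=35 → inactive
F = F_att + ΣF_rep = (7.0000,-12.7500)
p' = p + 1/10·F = (-9.3000,9.7250)

Fx=7.0000 Fy=-12.7500 x'=-9.3000 y'=9.7250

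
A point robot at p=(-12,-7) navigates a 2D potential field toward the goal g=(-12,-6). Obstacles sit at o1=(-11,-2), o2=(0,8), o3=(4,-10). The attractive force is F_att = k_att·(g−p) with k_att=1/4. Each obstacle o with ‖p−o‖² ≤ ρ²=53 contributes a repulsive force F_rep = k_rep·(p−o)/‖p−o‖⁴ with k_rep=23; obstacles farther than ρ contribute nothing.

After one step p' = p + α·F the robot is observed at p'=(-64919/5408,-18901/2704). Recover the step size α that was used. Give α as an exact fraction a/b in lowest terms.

F_att = 1/4·(g−p) = 1/4·(0,1) = (0.0000,0.2500)
o1: d²=26 ≤ ρ²=53; F_rep = 23·(-1,-5)/26² = (-0.0340,-0.1701)
o2: d²=369 > ρ²=53 → inactive
o3: d²=265 > ρ²=53 → inactive
F = F_att + ΣF_rep = (-0.0340,0.0799)
Δp = p'−p = (-0.0043,0.0100); α = Δx/Fx = (-23/5408) / (-23/676) = 1/8
check: Δy/Fy = (27/2704) / (27/338) = 1/8 ✓

α = 1/8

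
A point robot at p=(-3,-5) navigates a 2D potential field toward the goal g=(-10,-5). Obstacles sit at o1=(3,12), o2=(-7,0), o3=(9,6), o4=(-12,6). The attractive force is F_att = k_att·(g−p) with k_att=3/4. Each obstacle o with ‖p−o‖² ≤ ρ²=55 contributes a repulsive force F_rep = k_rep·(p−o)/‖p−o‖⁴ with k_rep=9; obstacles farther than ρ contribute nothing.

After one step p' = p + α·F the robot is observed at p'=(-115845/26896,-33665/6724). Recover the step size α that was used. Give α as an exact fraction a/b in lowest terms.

α = 1/4

F_att = 3/4·(g−p) = 3/4·(-7,0) = (-5.2500,0.0000)
o1: d²=325 > ρ²=55 → inactive
o2: d²=41 ≤ ρ²=55; F_rep = 9·(4,-5)/41² = (0.0214,-0.0268)
o3: d²=265 > ρ²=55 → inactive
o4: d²=202 > ρ²=55 → inactive
F = F_att + ΣF_rep = (-5.2286,-0.0268)
Δp = p'−p = (-1.3071,-0.0067); α = Δx/Fx = (-35157/26896) / (-35157/6724) = 1/4
check: Δy/Fy = (-45/6724) / (-45/1681) = 1/4 ✓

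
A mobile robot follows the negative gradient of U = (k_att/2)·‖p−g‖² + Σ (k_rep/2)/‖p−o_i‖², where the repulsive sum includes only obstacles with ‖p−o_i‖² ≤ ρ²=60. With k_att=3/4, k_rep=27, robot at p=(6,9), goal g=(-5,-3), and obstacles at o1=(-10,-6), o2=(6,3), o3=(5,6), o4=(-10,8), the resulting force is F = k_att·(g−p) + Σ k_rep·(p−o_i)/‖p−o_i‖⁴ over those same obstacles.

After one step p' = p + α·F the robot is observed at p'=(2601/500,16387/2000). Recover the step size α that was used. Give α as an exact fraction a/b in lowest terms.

F_att = 3/4·(g−p) = 3/4·(-11,-12) = (-8.2500,-9.0000)
o1: d²=481 > ρ²=60 → inactive
o2: d²=36 ≤ ρ²=60; F_rep = 27·(0,6)/36² = (0.0000,0.1250)
o3: d²=10 ≤ ρ²=60; F_rep = 27·(1,3)/10² = (0.2700,0.8100)
o4: d²=257 > ρ²=60 → inactive
F = F_att + ΣF_rep = (-7.9800,-8.0650)
Δp = p'−p = (-0.7980,-0.8065); α = Δx/Fx = (-399/500) / (-399/50) = 1/10
check: Δy/Fy = (-1613/2000) / (-1613/200) = 1/10 ✓

α = 1/10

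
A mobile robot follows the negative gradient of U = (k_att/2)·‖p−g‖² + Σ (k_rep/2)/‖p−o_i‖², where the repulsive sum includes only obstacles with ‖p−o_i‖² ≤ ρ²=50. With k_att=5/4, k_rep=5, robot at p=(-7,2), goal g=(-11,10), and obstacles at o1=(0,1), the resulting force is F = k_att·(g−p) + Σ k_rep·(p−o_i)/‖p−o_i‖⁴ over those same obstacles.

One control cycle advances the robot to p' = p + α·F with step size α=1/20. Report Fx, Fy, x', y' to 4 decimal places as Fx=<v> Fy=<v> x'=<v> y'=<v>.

F_att = 5/4·(g−p) = 5/4·(-4,8) = (-5.0000,10.0000)
o1: d²=50 ≤ ρ²=50; F_rep = 5·(-7,1)/50² = (-0.0140,0.0020)
F = F_att + ΣF_rep = (-5.0140,10.0020)
p' = p + 1/20·F = (-7.2507,2.5001)

Fx=-5.0140 Fy=10.0020 x'=-7.2507 y'=2.5001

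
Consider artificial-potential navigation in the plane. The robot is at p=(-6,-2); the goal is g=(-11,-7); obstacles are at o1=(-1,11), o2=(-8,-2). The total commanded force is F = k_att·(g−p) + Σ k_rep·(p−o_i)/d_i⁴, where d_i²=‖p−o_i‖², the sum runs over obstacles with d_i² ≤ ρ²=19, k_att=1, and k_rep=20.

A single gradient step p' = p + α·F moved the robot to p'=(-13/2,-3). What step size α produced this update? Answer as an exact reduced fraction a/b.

α = 1/5

F_att = 1·(g−p) = 1·(-5,-5) = (-5.0000,-5.0000)
o1: d²=194 > ρ²=19 → inactive
o2: d²=4 ≤ ρ²=19; F_rep = 20·(2,0)/4² = (2.5000,0.0000)
F = F_att + ΣF_rep = (-2.5000,-5.0000)
Δp = p'−p = (-0.5000,-1.0000); α = Δx/Fx = (-1/2) / (-5/2) = 1/5
check: Δy/Fy = (-1) / (-5) = 1/5 ✓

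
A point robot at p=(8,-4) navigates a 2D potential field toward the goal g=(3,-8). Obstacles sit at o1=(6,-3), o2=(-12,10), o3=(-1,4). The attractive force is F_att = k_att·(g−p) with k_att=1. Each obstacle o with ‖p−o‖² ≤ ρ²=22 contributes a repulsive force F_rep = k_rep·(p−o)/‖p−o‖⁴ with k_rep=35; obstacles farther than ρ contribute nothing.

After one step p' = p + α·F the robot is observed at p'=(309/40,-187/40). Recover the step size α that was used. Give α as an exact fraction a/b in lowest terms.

α = 1/8

F_att = 1·(g−p) = 1·(-5,-4) = (-5.0000,-4.0000)
o1: d²=5 ≤ ρ²=22; F_rep = 35·(2,-1)/5² = (2.8000,-1.4000)
o2: d²=596 > ρ²=22 → inactive
o3: d²=145 > ρ²=22 → inactive
F = F_att + ΣF_rep = (-2.2000,-5.4000)
Δp = p'−p = (-0.2750,-0.6750); α = Δx/Fx = (-11/40) / (-11/5) = 1/8
check: Δy/Fy = (-27/40) / (-27/5) = 1/8 ✓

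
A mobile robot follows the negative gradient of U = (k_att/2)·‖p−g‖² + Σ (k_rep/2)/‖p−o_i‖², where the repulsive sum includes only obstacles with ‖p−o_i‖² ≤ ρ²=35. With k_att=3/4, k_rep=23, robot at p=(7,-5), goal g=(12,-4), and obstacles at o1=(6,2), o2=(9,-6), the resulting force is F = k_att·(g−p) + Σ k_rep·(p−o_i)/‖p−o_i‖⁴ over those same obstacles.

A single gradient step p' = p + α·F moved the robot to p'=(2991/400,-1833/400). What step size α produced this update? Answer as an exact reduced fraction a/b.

α = 1/4

F_att = 3/4·(g−p) = 3/4·(5,1) = (3.7500,0.7500)
o1: d²=50 > ρ²=35 → inactive
o2: d²=5 ≤ ρ²=35; F_rep = 23·(-2,1)/5² = (-1.8400,0.9200)
F = F_att + ΣF_rep = (1.9100,1.6700)
Δp = p'−p = (0.4775,0.4175); α = Δx/Fx = (191/400) / (191/100) = 1/4
check: Δy/Fy = (167/400) / (167/100) = 1/4 ✓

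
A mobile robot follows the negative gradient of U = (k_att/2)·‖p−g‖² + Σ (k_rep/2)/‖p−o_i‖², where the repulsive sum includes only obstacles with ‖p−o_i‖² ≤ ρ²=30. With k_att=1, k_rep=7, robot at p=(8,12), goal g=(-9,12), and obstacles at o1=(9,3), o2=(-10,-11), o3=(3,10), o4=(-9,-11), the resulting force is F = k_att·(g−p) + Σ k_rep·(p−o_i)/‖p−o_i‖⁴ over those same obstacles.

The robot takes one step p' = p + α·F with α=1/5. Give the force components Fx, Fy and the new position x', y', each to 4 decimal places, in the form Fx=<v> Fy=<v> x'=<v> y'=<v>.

Fx=-16.9584 Fy=0.0166 x'=4.6083 y'=12.0033

F_att = 1·(g−p) = 1·(-17,0) = (-17.0000,0.0000)
o1: d²=82 > ρ²=30 → inactive
o2: d²=853 > ρ²=30 → inactive
o3: d²=29 ≤ ρ²=30; F_rep = 7·(5,2)/29² = (0.0416,0.0166)
o4: d²=818 > ρ²=30 → inactive
F = F_att + ΣF_rep = (-16.9584,0.0166)
p' = p + 1/5·F = (4.6083,12.0033)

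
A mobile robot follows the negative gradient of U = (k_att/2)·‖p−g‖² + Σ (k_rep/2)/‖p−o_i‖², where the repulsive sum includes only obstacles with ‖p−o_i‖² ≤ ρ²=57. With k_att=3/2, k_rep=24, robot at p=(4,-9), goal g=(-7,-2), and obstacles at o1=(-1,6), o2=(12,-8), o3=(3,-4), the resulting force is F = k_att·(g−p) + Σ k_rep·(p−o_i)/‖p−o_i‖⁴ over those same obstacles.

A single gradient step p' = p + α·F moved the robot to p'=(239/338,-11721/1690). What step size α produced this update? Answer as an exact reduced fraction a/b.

α = 1/5

F_att = 3/2·(g−p) = 3/2·(-11,7) = (-16.5000,10.5000)
o1: d²=250 > ρ²=57 → inactive
o2: d²=65 > ρ²=57 → inactive
o3: d²=26 ≤ ρ²=57; F_rep = 24·(1,-5)/26² = (0.0355,-0.1775)
F = F_att + ΣF_rep = (-16.4645,10.3225)
Δp = p'−p = (-3.2929,2.0645); α = Δx/Fx = (-1113/338) / (-5565/338) = 1/5
check: Δy/Fy = (3489/1690) / (3489/338) = 1/5 ✓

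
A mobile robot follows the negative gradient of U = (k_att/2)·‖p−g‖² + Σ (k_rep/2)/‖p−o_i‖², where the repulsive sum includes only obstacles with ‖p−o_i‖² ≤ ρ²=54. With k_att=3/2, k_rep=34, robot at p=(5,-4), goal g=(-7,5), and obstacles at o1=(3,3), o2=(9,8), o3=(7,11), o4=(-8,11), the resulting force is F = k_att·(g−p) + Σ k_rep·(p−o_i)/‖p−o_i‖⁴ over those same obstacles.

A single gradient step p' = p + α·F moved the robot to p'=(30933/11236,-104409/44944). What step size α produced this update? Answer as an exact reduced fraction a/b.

α = 1/8

F_att = 3/2·(g−p) = 3/2·(-12,9) = (-18.0000,13.5000)
o1: d²=53 ≤ ρ²=54; F_rep = 34·(2,-7)/53² = (0.0242,-0.0847)
o2: d²=160 > ρ²=54 → inactive
o3: d²=229 > ρ²=54 → inactive
o4: d²=394 > ρ²=54 → inactive
F = F_att + ΣF_rep = (-17.9758,13.4153)
Δp = p'−p = (-2.2470,1.6769); α = Δx/Fx = (-25247/11236) / (-50494/2809) = 1/8
check: Δy/Fy = (75367/44944) / (75367/5618) = 1/8 ✓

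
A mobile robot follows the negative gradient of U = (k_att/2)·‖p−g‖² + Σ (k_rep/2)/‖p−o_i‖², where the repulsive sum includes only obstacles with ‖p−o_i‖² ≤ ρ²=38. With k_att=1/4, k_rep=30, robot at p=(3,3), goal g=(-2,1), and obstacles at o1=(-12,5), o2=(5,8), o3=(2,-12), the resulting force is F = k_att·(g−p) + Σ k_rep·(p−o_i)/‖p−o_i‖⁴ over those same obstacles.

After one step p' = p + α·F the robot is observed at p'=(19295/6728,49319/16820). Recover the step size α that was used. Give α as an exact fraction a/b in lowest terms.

F_att = 1/4·(g−p) = 1/4·(-5,-2) = (-1.2500,-0.5000)
o1: d²=229 > ρ²=38 → inactive
o2: d²=29 ≤ ρ²=38; F_rep = 30·(-2,-5)/29² = (-0.0713,-0.1784)
o3: d²=226 > ρ²=38 → inactive
F = F_att + ΣF_rep = (-1.3213,-0.6784)
Δp = p'−p = (-0.1321,-0.0678); α = Δx/Fx = (-889/6728) / (-4445/3364) = 1/10
check: Δy/Fy = (-1141/16820) / (-1141/1682) = 1/10 ✓

α = 1/10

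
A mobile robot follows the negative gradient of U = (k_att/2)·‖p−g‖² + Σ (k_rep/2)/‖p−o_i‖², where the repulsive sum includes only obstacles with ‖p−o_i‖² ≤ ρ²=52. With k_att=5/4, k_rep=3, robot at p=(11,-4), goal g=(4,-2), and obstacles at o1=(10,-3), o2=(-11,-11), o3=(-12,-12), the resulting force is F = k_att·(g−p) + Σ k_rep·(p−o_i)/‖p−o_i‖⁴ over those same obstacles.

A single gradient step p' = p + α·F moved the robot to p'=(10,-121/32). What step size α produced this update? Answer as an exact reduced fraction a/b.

α = 1/8

F_att = 5/4·(g−p) = 5/4·(-7,2) = (-8.7500,2.5000)
o1: d²=2 ≤ ρ²=52; F_rep = 3·(1,-1)/2² = (0.7500,-0.7500)
o2: d²=533 > ρ²=52 → inactive
o3: d²=593 > ρ²=52 → inactive
F = F_att + ΣF_rep = (-8.0000,1.7500)
Δp = p'−p = (-1.0000,0.2188); α = Δx/Fx = (-1) / (-8) = 1/8
check: Δy/Fy = (7/32) / (7/4) = 1/8 ✓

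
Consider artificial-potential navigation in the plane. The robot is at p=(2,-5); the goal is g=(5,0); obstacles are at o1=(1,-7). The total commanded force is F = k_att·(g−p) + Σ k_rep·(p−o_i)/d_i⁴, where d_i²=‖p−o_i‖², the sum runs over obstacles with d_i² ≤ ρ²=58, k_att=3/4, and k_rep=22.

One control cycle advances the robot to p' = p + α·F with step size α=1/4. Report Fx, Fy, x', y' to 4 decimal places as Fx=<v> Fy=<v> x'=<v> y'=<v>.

F_att = 3/4·(g−p) = 3/4·(3,5) = (2.2500,3.7500)
o1: d²=5 ≤ ρ²=58; F_rep = 22·(1,2)/5² = (0.8800,1.7600)
F = F_att + ΣF_rep = (3.1300,5.5100)
p' = p + 1/4·F = (2.7825,-3.6225)

Fx=3.1300 Fy=5.5100 x'=2.7825 y'=-3.6225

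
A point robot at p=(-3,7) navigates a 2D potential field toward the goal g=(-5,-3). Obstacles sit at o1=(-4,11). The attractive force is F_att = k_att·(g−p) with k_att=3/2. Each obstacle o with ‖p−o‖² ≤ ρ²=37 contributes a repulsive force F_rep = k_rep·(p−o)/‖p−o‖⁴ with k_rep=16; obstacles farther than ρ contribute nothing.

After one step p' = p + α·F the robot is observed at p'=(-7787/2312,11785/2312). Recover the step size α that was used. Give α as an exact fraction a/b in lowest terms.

α = 1/8

F_att = 3/2·(g−p) = 3/2·(-2,-10) = (-3.0000,-15.0000)
o1: d²=17 ≤ ρ²=37; F_rep = 16·(1,-4)/17² = (0.0554,-0.2215)
F = F_att + ΣF_rep = (-2.9446,-15.2215)
Δp = p'−p = (-0.3681,-1.9027); α = Δx/Fx = (-851/2312) / (-851/289) = 1/8
check: Δy/Fy = (-4399/2312) / (-4399/289) = 1/8 ✓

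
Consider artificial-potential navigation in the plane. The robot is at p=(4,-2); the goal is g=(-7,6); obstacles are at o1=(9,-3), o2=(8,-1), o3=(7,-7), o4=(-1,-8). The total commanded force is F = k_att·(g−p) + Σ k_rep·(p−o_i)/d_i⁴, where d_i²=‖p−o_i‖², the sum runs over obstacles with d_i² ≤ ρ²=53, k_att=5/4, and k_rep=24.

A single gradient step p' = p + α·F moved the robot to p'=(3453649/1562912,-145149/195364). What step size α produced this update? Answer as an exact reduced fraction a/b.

F_att = 5/4·(g−p) = 5/4·(-11,8) = (-13.7500,10.0000)
o1: d²=26 ≤ ρ²=53; F_rep = 24·(-5,1)/26² = (-0.1775,0.0355)
o2: d²=17 ≤ ρ²=53; F_rep = 24·(-4,-1)/17² = (-0.3322,-0.0830)
o3: d²=34 ≤ ρ²=53; F_rep = 24·(-3,5)/34² = (-0.0623,0.1038)
o4: d²=61 > ρ²=53 → inactive
F = F_att + ΣF_rep = (-14.3220,10.0563)
Δp = p'−p = (-1.7902,1.2570); α = Δx/Fx = (-2797999/1562912) / (-2797999/195364) = 1/8
check: Δy/Fy = (245579/195364) / (491158/48841) = 1/8 ✓

α = 1/8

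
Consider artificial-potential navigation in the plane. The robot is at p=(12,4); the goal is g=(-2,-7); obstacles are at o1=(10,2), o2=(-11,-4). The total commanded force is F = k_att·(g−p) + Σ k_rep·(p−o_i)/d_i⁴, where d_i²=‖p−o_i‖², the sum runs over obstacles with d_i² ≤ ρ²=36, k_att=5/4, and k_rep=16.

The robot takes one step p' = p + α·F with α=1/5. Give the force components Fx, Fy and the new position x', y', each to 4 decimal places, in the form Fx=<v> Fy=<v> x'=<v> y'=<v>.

Fx=-17.0000 Fy=-13.2500 x'=8.6000 y'=1.3500

F_att = 5/4·(g−p) = 5/4·(-14,-11) = (-17.5000,-13.7500)
o1: d²=8 ≤ ρ²=36; F_rep = 16·(2,2)/8² = (0.5000,0.5000)
o2: d²=593 > ρ²=36 → inactive
F = F_att + ΣF_rep = (-17.0000,-13.2500)
p' = p + 1/5·F = (8.6000,1.3500)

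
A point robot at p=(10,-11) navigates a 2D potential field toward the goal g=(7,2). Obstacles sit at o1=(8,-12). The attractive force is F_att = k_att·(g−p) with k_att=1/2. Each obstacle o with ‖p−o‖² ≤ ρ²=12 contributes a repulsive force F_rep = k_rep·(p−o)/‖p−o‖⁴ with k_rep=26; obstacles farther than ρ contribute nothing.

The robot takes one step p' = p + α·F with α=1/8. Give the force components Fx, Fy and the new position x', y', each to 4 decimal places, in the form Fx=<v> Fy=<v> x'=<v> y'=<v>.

F_att = 1/2·(g−p) = 1/2·(-3,13) = (-1.5000,6.5000)
o1: d²=5 ≤ ρ²=12; F_rep = 26·(2,1)/5² = (2.0800,1.0400)
F = F_att + ΣF_rep = (0.5800,7.5400)
p' = p + 1/8·F = (10.0725,-10.0575)

Fx=0.5800 Fy=7.5400 x'=10.0725 y'=-10.0575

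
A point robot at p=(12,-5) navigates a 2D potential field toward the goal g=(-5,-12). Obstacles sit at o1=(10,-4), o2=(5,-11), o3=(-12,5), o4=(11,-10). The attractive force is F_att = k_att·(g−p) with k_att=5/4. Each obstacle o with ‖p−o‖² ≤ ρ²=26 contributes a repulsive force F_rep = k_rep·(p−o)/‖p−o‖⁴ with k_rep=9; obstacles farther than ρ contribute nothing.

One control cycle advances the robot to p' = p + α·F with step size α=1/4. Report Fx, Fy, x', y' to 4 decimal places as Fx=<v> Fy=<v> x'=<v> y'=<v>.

Fx=-20.5167 Fy=-9.0434 x'=6.8708 y'=-7.2609

F_att = 5/4·(g−p) = 5/4·(-17,-7) = (-21.2500,-8.7500)
o1: d²=5 ≤ ρ²=26; F_rep = 9·(2,-1)/5² = (0.7200,-0.3600)
o2: d²=85 > ρ²=26 → inactive
o3: d²=676 > ρ²=26 → inactive
o4: d²=26 ≤ ρ²=26; F_rep = 9·(1,5)/26² = (0.0133,0.0666)
F = F_att + ΣF_rep = (-20.5167,-9.0434)
p' = p + 1/4·F = (6.8708,-7.2609)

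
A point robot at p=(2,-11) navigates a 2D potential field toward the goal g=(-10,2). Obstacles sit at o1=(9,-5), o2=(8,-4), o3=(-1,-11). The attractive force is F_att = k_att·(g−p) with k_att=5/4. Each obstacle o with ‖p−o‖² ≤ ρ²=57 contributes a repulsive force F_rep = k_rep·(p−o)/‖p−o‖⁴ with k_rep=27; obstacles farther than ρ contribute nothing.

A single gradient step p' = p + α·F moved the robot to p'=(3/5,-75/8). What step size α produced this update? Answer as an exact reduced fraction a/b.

F_att = 5/4·(g−p) = 5/4·(-12,13) = (-15.0000,16.2500)
o1: d²=85 > ρ²=57 → inactive
o2: d²=85 > ρ²=57 → inactive
o3: d²=9 ≤ ρ²=57; F_rep = 27·(3,0)/9² = (1.0000,0.0000)
F = F_att + ΣF_rep = (-14.0000,16.2500)
Δp = p'−p = (-1.4000,1.6250); α = Δx/Fx = (-7/5) / (-14) = 1/10
check: Δy/Fy = (13/8) / (65/4) = 1/10 ✓

α = 1/10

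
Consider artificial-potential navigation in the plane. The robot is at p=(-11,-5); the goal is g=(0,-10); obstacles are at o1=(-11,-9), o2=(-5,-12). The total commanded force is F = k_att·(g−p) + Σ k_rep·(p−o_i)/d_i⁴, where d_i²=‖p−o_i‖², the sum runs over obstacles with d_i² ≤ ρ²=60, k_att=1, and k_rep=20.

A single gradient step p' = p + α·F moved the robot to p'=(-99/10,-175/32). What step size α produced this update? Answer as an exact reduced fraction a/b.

F_att = 1·(g−p) = 1·(11,-5) = (11.0000,-5.0000)
o1: d²=16 ≤ ρ²=60; F_rep = 20·(0,4)/16² = (0.0000,0.3125)
o2: d²=85 > ρ²=60 → inactive
F = F_att + ΣF_rep = (11.0000,-4.6875)
Δp = p'−p = (1.1000,-0.4688); α = Δx/Fx = (11/10) / (11) = 1/10
check: Δy/Fy = (-15/32) / (-75/16) = 1/10 ✓

α = 1/10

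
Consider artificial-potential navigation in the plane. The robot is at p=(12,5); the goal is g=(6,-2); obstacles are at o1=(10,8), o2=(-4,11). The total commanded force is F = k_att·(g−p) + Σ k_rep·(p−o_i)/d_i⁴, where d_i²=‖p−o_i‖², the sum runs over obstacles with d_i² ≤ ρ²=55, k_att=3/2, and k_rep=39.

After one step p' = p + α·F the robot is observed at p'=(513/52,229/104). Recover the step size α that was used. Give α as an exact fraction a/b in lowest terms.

α = 1/4

F_att = 3/2·(g−p) = 3/2·(-6,-7) = (-9.0000,-10.5000)
o1: d²=13 ≤ ρ²=55; F_rep = 39·(2,-3)/13² = (0.4615,-0.6923)
o2: d²=292 > ρ²=55 → inactive
F = F_att + ΣF_rep = (-8.5385,-11.1923)
Δp = p'−p = (-2.1346,-2.7981); α = Δx/Fx = (-111/52) / (-111/13) = 1/4
check: Δy/Fy = (-291/104) / (-291/26) = 1/4 ✓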